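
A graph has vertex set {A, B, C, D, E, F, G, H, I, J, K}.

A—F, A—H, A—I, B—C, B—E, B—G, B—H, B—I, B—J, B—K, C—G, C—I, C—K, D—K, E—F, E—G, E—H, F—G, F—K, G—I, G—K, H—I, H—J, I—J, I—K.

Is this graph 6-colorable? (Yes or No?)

Yes

The chromatic number is 5. B, C, G, I, K are pairwise adjacent (a clique of size 5), so at least 5 colors are needed.
One proper 5-coloring: A=4, B=1, C=5, D=1, E=2, F=1, G=4, H=3, I=2, J=4, K=3.
Since 6 ≥ 5, a proper 6-coloring certainly exists.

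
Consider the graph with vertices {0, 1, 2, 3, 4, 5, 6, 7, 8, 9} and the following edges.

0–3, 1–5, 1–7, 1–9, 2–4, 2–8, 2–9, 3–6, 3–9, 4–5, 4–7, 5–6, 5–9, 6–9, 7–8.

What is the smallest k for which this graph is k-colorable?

1, 5, 9 are pairwise adjacent, so at least 3 colors are needed.
3 colors suffice: color red → {0, 7, 9}; color blue → {2, 3, 5}; color green → {1, 4, 6, 8}. Each edge has distinct colors on its endpoints.

3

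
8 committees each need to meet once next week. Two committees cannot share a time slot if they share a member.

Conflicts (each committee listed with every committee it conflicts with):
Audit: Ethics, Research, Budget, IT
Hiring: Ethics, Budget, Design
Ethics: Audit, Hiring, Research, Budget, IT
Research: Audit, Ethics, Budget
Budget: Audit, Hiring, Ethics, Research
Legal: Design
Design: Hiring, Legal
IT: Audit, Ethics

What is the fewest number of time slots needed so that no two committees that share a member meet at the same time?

Audit, Ethics, Research, Budget pairwise conflict, so at least 4 time slots are needed.
4 time slots suffice: time slot 1 → {Ethics, Design}; time slot 2 → {Audit, Hiring, Legal}; time slot 3 → {Budget, IT}; time slot 4 → {Research}. Each listed conflict is separated.

4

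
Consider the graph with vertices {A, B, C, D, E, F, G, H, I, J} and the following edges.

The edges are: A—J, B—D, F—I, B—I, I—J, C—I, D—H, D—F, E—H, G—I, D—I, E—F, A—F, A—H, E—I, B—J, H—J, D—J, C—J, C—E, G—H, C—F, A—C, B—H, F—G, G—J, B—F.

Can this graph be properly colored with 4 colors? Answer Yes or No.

The chromatic number is 4. B, D, H, J are pairwise adjacent (a clique of size 4), so at least 4 colors are needed.
4 colors suffice: A=4, B=3, C=3, D=4, E=4, F=2, G=3, H=1, I=1, J=2.
That is already a proper 4-coloring.

Yes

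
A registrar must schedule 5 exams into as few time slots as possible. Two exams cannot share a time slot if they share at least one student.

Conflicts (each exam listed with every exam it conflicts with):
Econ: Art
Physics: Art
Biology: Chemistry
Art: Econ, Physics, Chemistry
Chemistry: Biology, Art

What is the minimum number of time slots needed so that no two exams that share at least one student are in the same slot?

2

Econ and Art conflict, so at least 2 time slots are needed.
2 time slots suffice: time slot 1 → {Biology, Art}; time slot 2 → {Econ, Physics, Chemistry}. Each listed conflict is separated.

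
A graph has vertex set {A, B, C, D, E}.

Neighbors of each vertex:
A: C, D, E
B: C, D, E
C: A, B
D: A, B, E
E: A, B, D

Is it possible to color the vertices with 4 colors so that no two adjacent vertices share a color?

Yes

The chromatic number is 3. A, D, E form a triangle, so at least 3 colors are needed.
3 colors suffice: color 1 → {C, E}; color 2 → {A, B}; color 3 → {D}.
Since 4 ≥ 3, a proper 4-coloring certainly exists.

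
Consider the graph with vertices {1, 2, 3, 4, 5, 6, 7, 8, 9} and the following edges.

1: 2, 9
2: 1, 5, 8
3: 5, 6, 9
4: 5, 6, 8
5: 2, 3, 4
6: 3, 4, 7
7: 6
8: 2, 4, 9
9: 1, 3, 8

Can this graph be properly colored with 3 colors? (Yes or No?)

The chromatic number is 3. The cycle 3-6-4-8-9-3 has odd length 5, so it cannot be 2-colored; at least 3 colors are needed.
One proper 3-coloring: 1=blue, 2=red, 3=red, 4=red, 5=blue, 6=blue, 7=red, 8=blue, 9=green.
That is already a proper 3-coloring.

Yes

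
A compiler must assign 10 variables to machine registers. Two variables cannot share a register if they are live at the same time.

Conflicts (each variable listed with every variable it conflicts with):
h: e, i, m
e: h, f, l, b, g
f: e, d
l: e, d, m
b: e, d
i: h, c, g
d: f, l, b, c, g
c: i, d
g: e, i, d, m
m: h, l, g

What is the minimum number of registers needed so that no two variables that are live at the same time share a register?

2

h and e conflict, so at least 2 registers are needed.
A valid assignment using 2 registers: h=2, e=1, f=2, l=2, b=2, i=1, d=1, c=2, g=2, m=1. No two conflicting variables share a register.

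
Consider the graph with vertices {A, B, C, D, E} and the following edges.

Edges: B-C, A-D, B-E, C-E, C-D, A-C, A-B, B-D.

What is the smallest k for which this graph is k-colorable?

4

A, B, C, D are mutually adjacent (a clique of size 4), so at least 4 colors are needed.
4 colors suffice: color red → {C}; color blue → {B}; color green → {A, E}; color yellow → {D}. Every edge joins two different colors.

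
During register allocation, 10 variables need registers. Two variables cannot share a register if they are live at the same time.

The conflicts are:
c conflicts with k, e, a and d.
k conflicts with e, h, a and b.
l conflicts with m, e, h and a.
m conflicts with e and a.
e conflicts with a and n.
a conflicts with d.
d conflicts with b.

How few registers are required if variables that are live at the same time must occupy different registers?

c, k, e, a pairwise conflict, so at least 4 registers are needed.
4 registers suffice: register 1 → {e, h, d}; register 2 → {a, n, b}; register 3 → {k, l}; register 4 → {c, m}. Each listed conflict is separated.

4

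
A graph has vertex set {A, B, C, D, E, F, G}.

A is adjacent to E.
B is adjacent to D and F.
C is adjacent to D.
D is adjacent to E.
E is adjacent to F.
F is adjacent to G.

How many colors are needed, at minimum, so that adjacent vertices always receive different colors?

2

D and E are adjacent, so at least 2 colors are needed.
2 colors suffice: A=2, B=1, C=1, D=2, E=1, F=2, G=1. No two adjacent vertices share a color.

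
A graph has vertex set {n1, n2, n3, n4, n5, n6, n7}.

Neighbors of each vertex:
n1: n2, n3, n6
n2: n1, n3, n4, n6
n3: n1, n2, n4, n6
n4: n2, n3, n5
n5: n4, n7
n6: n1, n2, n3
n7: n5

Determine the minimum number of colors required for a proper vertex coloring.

4

n1, n2, n3, n6 are pairwise adjacent (a clique of size 4), so at least 4 colors are needed.
4 colors suffice: color 1 → {n3, n5}; color 2 → {n2, n7}; color 3 → {n4, n6}; color 4 → {n1}. Each edge has distinct colors on its endpoints.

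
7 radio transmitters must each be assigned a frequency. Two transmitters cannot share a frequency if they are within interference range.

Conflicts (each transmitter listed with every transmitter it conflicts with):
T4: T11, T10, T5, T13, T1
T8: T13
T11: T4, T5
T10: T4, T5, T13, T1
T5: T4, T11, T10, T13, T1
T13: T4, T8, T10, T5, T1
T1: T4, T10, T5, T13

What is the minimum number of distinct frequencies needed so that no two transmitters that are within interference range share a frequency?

5

T4, T10, T5, T13, T1 all conflict with each other, so at least 5 frequencies are needed.
5 frequencies suffice: frequency 1 → {T8, T5}; frequency 2 → {T4}; frequency 3 → {T11, T13}; frequency 4 → {T10}; frequency 5 → {T1}. No two conflicting transmitters share a frequency.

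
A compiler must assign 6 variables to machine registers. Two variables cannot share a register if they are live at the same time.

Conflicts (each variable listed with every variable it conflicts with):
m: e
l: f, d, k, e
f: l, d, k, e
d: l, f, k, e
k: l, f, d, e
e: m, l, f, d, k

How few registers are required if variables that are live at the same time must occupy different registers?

5

l, f, d, k, e pairwise conflict, so at least 5 registers are needed.
5 registers suffice: register 1 → {e}; register 2 → {m, l}; register 3 → {d}; register 4 → {k}; register 5 → {f}. Every pair that conflicts lands in different registers.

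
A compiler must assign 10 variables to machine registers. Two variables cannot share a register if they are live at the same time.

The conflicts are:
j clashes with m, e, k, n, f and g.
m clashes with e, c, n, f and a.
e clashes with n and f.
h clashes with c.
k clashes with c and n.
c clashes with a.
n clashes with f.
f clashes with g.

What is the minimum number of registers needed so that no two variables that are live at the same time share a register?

5

j, m, e, n, f all conflict with each other, so at least 5 registers are needed.
5 registers suffice: register 1 → {m, h, k, g}; register 2 → {j, c}; register 3 → {n, a}; register 4 → {f}; register 5 → {e}. No two conflicting variables share a register.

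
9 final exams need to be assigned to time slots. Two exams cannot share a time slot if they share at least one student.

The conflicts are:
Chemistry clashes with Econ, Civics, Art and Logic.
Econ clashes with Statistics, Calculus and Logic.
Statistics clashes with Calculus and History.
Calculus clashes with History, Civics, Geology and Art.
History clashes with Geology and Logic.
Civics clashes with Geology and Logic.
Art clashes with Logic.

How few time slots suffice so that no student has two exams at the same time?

3

Econ, Statistics, Calculus pairwise conflict, so at least 3 time slots are needed.
A valid assignment using 3 time slots: Chemistry=3, Econ=2, Statistics=3, Calculus=1, History=2, Civics=2, Geology=3, Art=2, Logic=1. Each listed conflict is separated.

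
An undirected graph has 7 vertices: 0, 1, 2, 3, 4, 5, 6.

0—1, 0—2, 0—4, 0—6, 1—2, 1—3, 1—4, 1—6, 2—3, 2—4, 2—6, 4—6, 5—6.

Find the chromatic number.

0, 1, 2, 4, 6 are pairwise adjacent (a clique of size 5), so at least 5 colors are needed.
A valid assignment using 5 colors: 0=purple, 1=blue, 2=red, 3=green, 4=yellow, 5=red, 6=green. Each edge has distinct colors on its endpoints.

5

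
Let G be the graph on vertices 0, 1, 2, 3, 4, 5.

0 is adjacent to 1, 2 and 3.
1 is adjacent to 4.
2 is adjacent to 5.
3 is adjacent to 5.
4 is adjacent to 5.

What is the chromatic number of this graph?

The cycle 0-1-4-5-3-0 has odd length 5, so it cannot be 2-colored; at least 3 colors are needed.
3 colors suffice: color a → {0, 5}; color b → {2, 3, 4}; color c → {1}. Each edge has distinct colors on its endpoints.

3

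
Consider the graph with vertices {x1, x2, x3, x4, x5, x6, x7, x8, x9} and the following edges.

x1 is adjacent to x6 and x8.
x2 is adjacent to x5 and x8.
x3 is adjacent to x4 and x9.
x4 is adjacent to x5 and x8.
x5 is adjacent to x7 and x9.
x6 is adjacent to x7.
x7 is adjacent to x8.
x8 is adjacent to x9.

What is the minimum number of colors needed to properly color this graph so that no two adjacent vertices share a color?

2

x1 and x6 are adjacent, so at least 2 colors are needed.
2 colors suffice: color 1 → {x3, x5, x6, x8}; color 2 → {x1, x2, x4, x7, x9}. No two adjacent vertices share a color.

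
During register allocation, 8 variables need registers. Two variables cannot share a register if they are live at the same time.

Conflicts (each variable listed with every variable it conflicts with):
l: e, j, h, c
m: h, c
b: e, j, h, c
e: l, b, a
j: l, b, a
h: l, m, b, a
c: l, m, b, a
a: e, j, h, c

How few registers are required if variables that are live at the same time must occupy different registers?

h and a conflict, so at least 2 registers are needed.
A valid assignment using 2 registers: l=2, m=2, b=2, e=1, j=1, h=1, c=1, a=2. Every pair that conflicts lands in different registers.

2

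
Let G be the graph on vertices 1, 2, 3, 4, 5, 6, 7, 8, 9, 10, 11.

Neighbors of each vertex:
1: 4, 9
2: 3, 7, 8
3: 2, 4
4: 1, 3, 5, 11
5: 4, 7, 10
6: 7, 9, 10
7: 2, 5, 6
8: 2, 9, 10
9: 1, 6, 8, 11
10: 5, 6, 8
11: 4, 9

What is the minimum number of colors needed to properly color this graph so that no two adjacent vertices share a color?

3

The cycle 7-2-8-10-5-7 has odd length 5, so it cannot be 2-colored; at least 3 colors are needed.
3 colors suffice: color red → {2, 4, 9, 10}; color blue → {1, 3, 5, 6, 8, 11}; color green → {7}. Every edge joins two different colors.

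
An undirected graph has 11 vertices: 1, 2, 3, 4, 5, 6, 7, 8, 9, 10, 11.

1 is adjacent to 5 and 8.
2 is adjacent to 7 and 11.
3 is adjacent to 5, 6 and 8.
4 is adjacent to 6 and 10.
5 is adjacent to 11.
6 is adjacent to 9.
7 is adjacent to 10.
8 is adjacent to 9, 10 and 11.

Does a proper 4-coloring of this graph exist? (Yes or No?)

Yes

The chromatic number is 3. The cycle 10-4-6-9-8-10 has odd length 5, so it cannot be 2-colored; at least 3 colors are needed.
3 colors suffice: color a → {5, 6, 7, 8}; color b → {1, 3, 9, 10, 11}; color c → {2, 4}.
Since 4 ≥ 3, a proper 4-coloring certainly exists.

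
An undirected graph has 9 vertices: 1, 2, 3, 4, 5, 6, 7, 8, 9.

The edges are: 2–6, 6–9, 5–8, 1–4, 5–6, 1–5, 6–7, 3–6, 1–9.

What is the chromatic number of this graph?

2

3 and 6 are adjacent, so at least 2 colors are needed.
2 colors suffice: color a → {1, 6, 8}; color b → {2, 3, 4, 5, 7, 9}. Each edge has distinct colors on its endpoints.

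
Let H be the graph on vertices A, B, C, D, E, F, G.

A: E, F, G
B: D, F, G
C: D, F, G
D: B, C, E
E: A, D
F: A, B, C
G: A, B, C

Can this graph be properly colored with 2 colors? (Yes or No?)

The cycle G-A-E-D-C-G has odd length 5, so it cannot be 2-colored; at least 3 colors are needed.
So 2 colors are not enough.

No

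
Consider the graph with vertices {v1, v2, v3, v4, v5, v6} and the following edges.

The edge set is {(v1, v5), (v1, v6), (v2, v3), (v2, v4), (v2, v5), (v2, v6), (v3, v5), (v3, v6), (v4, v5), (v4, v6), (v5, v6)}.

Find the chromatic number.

4

v2, v4, v5, v6 form a clique, so at least 4 colors are needed.
4 colors suffice: color 1 → {v5}; color 2 → {v6}; color 3 → {v1, v2}; color 4 → {v3, v4}. Each edge has distinct colors on its endpoints.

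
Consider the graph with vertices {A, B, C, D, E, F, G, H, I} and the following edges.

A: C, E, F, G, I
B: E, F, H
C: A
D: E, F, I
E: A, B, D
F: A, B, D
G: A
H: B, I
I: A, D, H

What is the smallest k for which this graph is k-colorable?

3

The cycle H-I-A-F-B-H has odd length 5, so it cannot be 2-colored; at least 3 colors are needed.
3 colors suffice: color 1 → {A, B, D}; color 2 → {C, E, F, G, I}; color 3 → {H}. No two adjacent vertices share a color.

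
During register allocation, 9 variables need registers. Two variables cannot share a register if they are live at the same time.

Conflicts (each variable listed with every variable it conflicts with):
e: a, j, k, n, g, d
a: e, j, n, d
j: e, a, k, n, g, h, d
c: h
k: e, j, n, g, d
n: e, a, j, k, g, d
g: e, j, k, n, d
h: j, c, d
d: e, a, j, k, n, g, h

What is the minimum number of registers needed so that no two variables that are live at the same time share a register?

6

e, j, k, n, g, d pairwise conflict, so at least 6 registers are needed.
6 registers suffice: register 1 → {j, c}; register 2 → {d}; register 3 → {n, h}; register 4 → {e}; register 5 → {a, g}; register 6 → {k}. Each listed conflict is separated.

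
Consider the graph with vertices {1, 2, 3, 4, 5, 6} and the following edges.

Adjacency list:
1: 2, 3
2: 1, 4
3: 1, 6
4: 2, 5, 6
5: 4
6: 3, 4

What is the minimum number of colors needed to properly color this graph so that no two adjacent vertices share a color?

The cycle 2-1-3-6-4-2 has odd length 5, so it cannot be 2-colored; at least 3 colors are needed.
3 colors suffice: color a → {3, 4}; color b → {1, 5, 6}; color c → {2}. No two adjacent vertices share a color.

3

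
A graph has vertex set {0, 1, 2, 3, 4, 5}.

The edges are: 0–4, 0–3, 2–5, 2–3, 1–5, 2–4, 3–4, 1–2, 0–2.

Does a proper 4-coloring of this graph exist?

The chromatic number is 4. 0, 2, 3, 4 are pairwise adjacent (a clique of size 4), so at least 4 colors are needed.
One proper 4-coloring: 0=d, 1=b, 2=a, 3=b, 4=c, 5=c.
That is already a proper 4-coloring.

Yes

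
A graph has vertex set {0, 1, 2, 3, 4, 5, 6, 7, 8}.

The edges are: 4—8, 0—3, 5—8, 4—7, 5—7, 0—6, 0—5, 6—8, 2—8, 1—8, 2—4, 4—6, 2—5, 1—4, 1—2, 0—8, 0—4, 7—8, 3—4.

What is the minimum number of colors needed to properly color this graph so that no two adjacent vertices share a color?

1, 2, 4, 8 form a clique, so at least 4 colors are needed.
4 colors suffice: 0=c, 1=d, 2=c, 3=b, 4=a, 5=a, 6=d, 7=c, 8=b. No two adjacent vertices share a color.

4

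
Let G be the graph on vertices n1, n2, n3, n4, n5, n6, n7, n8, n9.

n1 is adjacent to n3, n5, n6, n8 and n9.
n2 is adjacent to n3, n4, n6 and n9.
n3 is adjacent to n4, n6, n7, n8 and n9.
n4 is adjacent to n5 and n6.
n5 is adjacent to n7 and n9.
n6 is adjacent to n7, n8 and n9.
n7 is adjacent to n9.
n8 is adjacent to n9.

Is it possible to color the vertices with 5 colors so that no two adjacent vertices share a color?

Yes

The chromatic number is 5. n1, n3, n6, n8, n9 are mutually adjacent (a clique of size 5), so at least 5 colors are needed.
5 colors suffice: n1=4, n2=4, n3=1, n4=2, n5=1, n6=3, n7=4, n8=5, n9=2.
That is already a proper 5-coloring.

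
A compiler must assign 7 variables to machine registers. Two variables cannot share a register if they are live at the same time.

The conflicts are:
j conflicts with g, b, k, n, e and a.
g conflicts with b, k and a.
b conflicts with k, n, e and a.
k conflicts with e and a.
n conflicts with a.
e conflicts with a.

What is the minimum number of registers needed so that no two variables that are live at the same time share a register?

j, g, b, k, a are mutually in conflict, so at least 5 registers are needed.
A valid assignment using 5 registers: j=2, g=5, b=1, k=4, n=4, e=5, a=3. Each listed conflict is separated.

5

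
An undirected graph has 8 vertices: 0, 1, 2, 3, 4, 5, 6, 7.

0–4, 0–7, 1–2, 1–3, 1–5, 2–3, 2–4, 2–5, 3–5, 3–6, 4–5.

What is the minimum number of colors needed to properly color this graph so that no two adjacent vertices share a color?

4

1, 2, 3, 5 form a clique, so at least 4 colors are needed.
4 colors suffice: color a → {0, 2, 6}; color b → {3, 4, 7}; color c → {5}; color d → {1}. Every edge joins two different colors.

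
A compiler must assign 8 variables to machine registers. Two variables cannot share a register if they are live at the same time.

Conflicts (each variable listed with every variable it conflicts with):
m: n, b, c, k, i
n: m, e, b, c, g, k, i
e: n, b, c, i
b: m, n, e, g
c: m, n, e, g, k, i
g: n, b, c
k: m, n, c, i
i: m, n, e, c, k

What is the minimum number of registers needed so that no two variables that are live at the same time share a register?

5

m, n, c, k, i are mutually in conflict, so at least 5 registers are needed.
A valid assignment using 5 registers: m=3, n=1, e=3, b=2, c=2, g=3, k=5, i=4. No two conflicting variables share a register.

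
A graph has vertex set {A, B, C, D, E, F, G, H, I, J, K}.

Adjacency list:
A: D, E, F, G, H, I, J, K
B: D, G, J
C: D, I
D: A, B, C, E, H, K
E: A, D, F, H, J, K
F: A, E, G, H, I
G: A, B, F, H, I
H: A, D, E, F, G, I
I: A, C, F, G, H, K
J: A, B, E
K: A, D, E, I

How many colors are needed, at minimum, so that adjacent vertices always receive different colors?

5

A, F, G, H, I are mutually adjacent (a clique of size 5), so at least 5 colors are needed.
5 colors suffice: color red → {A, B, C}; color blue → {D, I, J}; color green → {H, K}; color yellow → {E, G}; color purple → {F}. No two adjacent vertices share a color.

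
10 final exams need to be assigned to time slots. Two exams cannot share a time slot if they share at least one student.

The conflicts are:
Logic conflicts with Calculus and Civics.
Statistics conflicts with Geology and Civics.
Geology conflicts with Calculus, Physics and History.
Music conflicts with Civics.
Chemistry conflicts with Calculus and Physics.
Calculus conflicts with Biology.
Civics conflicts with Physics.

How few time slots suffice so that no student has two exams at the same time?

The cycle Physics-Civics-Logic-Calculus-Geology-Physics has odd length 5, so it cannot be 2-colored; at least 3 time slots are needed.
3 time slots suffice: time slot 1 → {Geology, Chemistry, Biology, Civics}; time slot 2 → {Statistics, Music, Calculus, Physics, History}; time slot 3 → {Logic}. Each listed conflict is separated.

3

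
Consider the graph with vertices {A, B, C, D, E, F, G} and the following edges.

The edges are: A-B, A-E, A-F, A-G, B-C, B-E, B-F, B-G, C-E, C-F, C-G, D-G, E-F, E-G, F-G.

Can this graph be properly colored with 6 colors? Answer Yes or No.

The chromatic number is 5. A, B, E, F, G are mutually adjacent (a clique of size 5), so at least 5 colors are needed.
One proper 5-coloring: A=purple, B=blue, C=purple, D=blue, E=green, F=yellow, G=red.
Since 6 ≥ 5, a proper 6-coloring certainly exists.

Yes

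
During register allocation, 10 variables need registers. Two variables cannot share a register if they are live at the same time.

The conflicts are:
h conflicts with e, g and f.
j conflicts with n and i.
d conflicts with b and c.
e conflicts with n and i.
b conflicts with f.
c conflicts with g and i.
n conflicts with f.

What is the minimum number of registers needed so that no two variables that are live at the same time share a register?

The cycle h-e-i-c-g-h has odd length 5, so it cannot be 2-colored; at least 3 registers are needed.
A valid assignment using 3 registers: h=2, j=3, d=1, e=3, b=2, c=2, n=2, g=1, i=1, f=1. No two conflicting variables share a register.

3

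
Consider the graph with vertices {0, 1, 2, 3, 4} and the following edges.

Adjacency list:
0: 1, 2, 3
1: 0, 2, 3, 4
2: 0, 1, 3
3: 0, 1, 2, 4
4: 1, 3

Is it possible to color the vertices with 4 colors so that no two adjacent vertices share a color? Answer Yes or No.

The chromatic number is 4. 0, 1, 2, 3 are pairwise adjacent (a clique of size 4), so at least 4 colors are needed.
A valid assignment using 4 colors: 0=green, 1=blue, 2=yellow, 3=red, 4=green.
That is already a proper 4-coloring.

Yes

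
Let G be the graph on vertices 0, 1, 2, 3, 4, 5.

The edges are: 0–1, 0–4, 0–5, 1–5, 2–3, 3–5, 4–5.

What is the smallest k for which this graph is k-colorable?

3

0, 4, 5 are pairwise adjacent, so at least 3 colors are needed.
3 colors suffice: color a → {2, 5}; color b → {0, 3}; color c → {1, 4}. Each edge has distinct colors on its endpoints.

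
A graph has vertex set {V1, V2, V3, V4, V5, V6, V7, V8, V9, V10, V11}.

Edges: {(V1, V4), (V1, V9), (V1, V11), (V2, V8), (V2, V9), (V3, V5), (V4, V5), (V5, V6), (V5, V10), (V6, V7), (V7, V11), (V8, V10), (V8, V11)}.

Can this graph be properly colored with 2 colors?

The cycle V9-V1-V11-V8-V2-V9 has odd length 5, so it cannot be 2-colored; at least 3 colors are needed.
So 2 colors are not enough.

No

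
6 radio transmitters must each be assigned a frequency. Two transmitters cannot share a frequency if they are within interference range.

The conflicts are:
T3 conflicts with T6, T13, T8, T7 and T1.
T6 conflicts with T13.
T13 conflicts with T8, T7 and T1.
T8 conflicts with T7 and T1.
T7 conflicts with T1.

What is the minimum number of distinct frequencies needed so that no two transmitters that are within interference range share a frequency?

5

T3, T13, T8, T7, T1 are mutually in conflict, so at least 5 frequencies are needed.
A valid assignment using 5 frequencies: T3=2, T6=3, T13=1, T8=5, T7=4, T1=3. Each listed conflict is separated.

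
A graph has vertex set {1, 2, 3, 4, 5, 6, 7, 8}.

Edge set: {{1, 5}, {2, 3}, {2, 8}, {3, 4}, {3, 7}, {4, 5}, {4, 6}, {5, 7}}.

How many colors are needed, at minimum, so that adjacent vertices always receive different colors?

3 and 4 are adjacent, so at least 2 colors are needed.
2 colors suffice: 1=blue, 2=blue, 3=red, 4=blue, 5=red, 6=red, 7=blue, 8=red. No two adjacent vertices share a color.

2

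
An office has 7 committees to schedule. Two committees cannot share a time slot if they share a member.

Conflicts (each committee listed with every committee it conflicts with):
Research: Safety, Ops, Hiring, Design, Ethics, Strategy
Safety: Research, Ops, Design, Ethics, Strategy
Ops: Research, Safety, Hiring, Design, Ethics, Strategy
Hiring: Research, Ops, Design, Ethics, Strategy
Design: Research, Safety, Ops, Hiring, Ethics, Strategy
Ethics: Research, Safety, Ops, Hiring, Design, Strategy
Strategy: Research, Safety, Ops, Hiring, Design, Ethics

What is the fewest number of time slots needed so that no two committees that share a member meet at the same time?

6

Research, Safety, Ops, Design, Ethics, Strategy all conflict with each other, so at least 6 time slots are needed.
A valid assignment using 6 time slots: Research=2, Safety=6, Ops=5, Hiring=6, Design=1, Ethics=3, Strategy=4. Each listed conflict is separated.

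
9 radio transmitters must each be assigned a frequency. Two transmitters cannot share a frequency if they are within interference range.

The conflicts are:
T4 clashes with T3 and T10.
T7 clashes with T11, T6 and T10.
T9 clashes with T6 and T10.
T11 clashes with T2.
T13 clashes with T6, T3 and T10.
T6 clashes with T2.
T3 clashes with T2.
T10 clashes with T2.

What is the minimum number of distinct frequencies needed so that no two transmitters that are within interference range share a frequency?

2

T4 and T10 conflict, so at least 2 frequencies are needed.
2 frequencies suffice: T4=2, T7=2, T9=2, T11=1, T13=2, T6=1, T3=1, T10=1, T2=2. Every pair that conflicts lands in different frequencies.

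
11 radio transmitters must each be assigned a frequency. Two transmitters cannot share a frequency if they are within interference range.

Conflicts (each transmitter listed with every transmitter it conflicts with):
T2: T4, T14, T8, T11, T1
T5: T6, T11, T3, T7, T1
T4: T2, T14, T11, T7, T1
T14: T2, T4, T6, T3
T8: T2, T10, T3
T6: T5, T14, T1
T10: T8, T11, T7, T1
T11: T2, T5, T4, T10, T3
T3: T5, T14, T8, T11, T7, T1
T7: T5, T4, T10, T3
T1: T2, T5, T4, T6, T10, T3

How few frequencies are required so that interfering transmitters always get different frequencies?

T5, T3, T1 pairwise conflict, so at least 3 frequencies are needed.
Using 3 frequencies: T2=3, T5=3, T4=1, T14=2, T8=2, T6=1, T10=1, T11=2, T3=1, T7=2, T1=2. Every pair that conflicts lands in different frequencies.

3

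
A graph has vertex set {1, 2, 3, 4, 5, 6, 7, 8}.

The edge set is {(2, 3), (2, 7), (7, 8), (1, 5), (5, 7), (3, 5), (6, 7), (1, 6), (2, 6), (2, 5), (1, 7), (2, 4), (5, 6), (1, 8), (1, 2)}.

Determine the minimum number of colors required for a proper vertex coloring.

5

1, 2, 5, 6, 7 are mutually adjacent (a clique of size 5), so at least 5 colors are needed.
A valid assignment using 5 colors: 1=c, 2=a, 3=c, 4=b, 5=b, 6=e, 7=d, 8=a. Each edge has distinct colors on its endpoints.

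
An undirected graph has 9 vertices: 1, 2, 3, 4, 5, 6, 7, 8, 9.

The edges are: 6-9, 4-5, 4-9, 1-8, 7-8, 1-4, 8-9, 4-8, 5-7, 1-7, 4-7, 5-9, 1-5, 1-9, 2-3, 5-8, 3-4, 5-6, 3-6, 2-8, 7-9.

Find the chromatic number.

1, 4, 5, 7, 8, 9 form a clique, so at least 6 colors are needed.
6 colors suffice: 1=orange, 2=red, 3=blue, 4=red, 5=blue, 6=red, 7=purple, 8=yellow, 9=green. Every edge joins two different colors.

6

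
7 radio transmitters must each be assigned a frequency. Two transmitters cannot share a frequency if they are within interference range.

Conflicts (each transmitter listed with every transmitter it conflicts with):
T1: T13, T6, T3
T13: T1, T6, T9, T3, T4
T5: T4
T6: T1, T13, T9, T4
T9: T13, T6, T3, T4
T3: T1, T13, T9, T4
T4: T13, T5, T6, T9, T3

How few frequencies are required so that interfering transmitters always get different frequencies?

T13, T9, T3, T4 are mutually in conflict, so at least 4 frequencies are needed.
A valid assignment using 4 frequencies: T1=1, T13=2, T5=2, T6=4, T9=3, T3=4, T4=1. Each listed conflict is separated.

4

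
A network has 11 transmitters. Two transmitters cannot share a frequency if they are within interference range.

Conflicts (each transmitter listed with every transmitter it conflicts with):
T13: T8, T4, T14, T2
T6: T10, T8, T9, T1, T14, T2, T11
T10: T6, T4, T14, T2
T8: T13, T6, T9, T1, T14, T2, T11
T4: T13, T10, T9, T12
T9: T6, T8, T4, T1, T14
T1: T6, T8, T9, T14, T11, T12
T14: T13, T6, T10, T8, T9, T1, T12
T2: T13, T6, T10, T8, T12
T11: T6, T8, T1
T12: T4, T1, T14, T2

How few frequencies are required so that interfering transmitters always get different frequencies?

5

T6, T8, T9, T1, T14 pairwise conflict, so at least 5 frequencies are needed.
5 frequencies suffice: frequency 1 → {T4, T14, T2, T11}; frequency 2 → {T10, T8, T12}; frequency 3 → {T13, T6}; frequency 4 → {T1}; frequency 5 → {T9}. Every pair that conflicts lands in different frequencies.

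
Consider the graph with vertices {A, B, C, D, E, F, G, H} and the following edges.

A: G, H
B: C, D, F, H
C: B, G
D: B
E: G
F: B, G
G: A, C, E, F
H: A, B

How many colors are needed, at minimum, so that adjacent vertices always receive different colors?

3

The cycle G-A-H-B-C-G has odd length 5, so it cannot be 2-colored; at least 3 colors are needed.
3 colors suffice: color 1 → {B, G}; color 2 → {C, D, E, F, H}; color 3 → {A}. Each edge has distinct colors on its endpoints.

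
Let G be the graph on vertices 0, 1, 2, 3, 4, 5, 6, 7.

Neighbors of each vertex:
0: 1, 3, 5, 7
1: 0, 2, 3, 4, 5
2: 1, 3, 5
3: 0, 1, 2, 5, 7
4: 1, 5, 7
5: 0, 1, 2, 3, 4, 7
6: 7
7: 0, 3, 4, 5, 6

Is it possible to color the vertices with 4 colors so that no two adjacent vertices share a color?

Yes

The chromatic number is 4. 0, 3, 5, 7 are mutually adjacent (a clique of size 4), so at least 4 colors are needed.
4 colors suffice: color a → {5, 6}; color b → {1, 7}; color c → {3, 4}; color d → {0, 2}.
That is already a proper 4-coloring.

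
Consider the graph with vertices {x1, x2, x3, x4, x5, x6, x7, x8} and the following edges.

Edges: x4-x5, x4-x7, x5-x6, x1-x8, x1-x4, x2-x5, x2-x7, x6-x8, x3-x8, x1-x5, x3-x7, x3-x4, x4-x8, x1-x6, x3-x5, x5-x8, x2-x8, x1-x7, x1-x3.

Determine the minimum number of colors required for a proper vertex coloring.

5

x1, x3, x4, x5, x8 are mutually adjacent (a clique of size 5), so at least 5 colors are needed.
5 colors suffice: x1=G, x2=G, x3=Y, x4=P, x5=B, x6=Y, x7=R, x8=R. Each edge has distinct colors on its endpoints.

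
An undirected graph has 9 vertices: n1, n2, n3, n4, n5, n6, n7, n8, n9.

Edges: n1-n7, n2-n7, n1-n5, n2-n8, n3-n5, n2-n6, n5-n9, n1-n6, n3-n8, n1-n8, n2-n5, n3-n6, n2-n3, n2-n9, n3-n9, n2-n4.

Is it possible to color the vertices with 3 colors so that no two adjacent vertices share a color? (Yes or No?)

n2, n3, n5, n9 are mutually adjacent (a clique of size 4), so at least 4 colors are needed.
So 3 colors are not enough.

No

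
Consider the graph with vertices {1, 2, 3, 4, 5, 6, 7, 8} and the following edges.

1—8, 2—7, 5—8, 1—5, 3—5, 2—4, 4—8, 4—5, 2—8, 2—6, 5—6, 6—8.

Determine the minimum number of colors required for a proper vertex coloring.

3

2, 6, 8 are pairwise adjacent, so at least 3 colors are needed.
3 colors suffice: 1=c, 2=b, 3=a, 4=c, 5=b, 6=c, 7=a, 8=a. No two adjacent vertices share a color.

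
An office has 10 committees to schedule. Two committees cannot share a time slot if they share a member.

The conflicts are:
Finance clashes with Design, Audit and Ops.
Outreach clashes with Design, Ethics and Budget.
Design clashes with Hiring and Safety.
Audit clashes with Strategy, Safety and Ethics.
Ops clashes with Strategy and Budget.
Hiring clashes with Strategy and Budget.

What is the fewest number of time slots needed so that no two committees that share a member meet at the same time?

3

The cycle Audit-Strategy-Hiring-Design-Safety-Audit has odd length 5, so it cannot be 2-colored; at least 3 time slots are needed.
3 time slots suffice: time slot 1 → {Design, Audit, Ops}; time slot 2 → {Finance, Outreach, Hiring, Safety}; time slot 3 → {Strategy, Ethics, Budget}. Every pair that conflicts lands in different time slots.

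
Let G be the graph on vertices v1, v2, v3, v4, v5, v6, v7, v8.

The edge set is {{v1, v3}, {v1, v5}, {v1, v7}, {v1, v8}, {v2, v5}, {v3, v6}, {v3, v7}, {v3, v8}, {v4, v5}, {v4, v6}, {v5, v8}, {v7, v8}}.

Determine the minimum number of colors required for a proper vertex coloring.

v1, v3, v7, v8 are pairwise adjacent (a clique of size 4), so at least 4 colors are needed.
A valid assignment using 4 colors: v1=3, v2=2, v3=1, v4=2, v5=1, v6=3, v7=4, v8=2. Every edge joins two different colors.

4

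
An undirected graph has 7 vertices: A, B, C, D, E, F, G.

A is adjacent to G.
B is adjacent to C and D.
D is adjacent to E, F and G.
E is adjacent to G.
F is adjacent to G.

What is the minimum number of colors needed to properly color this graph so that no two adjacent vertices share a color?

D, E, G are pairwise adjacent, so at least 3 colors are needed.
3 colors suffice: A=2, B=1, C=2, D=2, E=3, F=3, G=1. Each edge has distinct colors on its endpoints.

3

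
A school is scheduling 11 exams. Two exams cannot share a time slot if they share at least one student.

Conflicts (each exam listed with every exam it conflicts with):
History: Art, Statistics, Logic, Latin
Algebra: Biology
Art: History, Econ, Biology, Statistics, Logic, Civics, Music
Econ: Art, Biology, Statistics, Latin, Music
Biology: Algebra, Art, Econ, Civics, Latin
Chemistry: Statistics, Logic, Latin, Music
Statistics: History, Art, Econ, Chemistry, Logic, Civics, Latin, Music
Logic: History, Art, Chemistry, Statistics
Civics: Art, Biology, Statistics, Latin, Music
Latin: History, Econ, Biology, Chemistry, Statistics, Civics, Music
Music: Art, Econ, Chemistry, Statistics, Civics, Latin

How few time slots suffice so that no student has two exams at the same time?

4

History, Art, Statistics, Logic all conflict with each other, so at least 4 time slots are needed.
4 time slots suffice: time slot 1 → {Biology, Statistics}; time slot 2 → {Algebra, Art, Latin}; time slot 3 → {Logic, Music}; time slot 4 → {History, Econ, Chemistry, Civics}. Each listed conflict is separated.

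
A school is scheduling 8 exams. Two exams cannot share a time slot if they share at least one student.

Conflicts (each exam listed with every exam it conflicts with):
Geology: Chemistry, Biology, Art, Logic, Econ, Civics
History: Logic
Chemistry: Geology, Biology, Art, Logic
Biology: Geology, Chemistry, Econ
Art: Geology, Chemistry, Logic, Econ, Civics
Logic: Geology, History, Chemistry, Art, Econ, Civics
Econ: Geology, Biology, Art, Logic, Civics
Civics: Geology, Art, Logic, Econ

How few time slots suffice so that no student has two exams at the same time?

5

Geology, Art, Logic, Econ, Civics pairwise conflict, so at least 5 time slots are needed.
5 time slots suffice: time slot 1 → {Biology, Logic}; time slot 2 → {Geology, History}; time slot 3 → {Art}; time slot 4 → {Chemistry, Econ}; time slot 5 → {Civics}. Every pair that conflicts lands in different time slots.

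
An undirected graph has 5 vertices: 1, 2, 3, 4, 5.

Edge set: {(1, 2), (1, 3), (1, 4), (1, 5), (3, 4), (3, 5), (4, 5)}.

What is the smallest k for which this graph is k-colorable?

1, 3, 4, 5 are mutually adjacent (a clique of size 4), so at least 4 colors are needed.
4 colors suffice: color red → {1}; color blue → {2, 5}; color green → {4}; color yellow → {3}. Each edge has distinct colors on its endpoints.

4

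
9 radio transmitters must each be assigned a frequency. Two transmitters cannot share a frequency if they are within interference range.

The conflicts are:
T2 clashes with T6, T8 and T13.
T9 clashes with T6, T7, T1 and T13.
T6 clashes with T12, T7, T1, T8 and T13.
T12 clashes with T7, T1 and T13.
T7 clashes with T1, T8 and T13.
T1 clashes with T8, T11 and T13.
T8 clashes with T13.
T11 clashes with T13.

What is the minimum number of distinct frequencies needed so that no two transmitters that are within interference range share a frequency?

T9, T6, T7, T1, T13 are mutually in conflict, so at least 5 frequencies are needed.
Using 5 frequencies: T2=2, T9=5, T6=3, T12=5, T7=4, T1=2, T8=5, T11=3, T13=1. Each listed conflict is separated.

5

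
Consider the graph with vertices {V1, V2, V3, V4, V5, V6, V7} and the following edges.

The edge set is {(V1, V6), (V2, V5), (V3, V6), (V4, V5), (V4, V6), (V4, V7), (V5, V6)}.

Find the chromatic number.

3

V4, V5, V6 form a triangle, so at least 3 colors are needed.
A valid assignment using 3 colors: V1=2, V2=1, V3=2, V4=2, V5=3, V6=1, V7=1. Each edge has distinct colors on its endpoints.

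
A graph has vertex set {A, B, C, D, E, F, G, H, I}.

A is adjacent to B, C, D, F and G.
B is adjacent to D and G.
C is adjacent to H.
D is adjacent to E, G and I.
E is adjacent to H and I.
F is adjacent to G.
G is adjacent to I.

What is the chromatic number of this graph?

4

A, B, D, G are mutually adjacent (a clique of size 4), so at least 4 colors are needed.
4 colors suffice: A=3, B=4, C=1, D=2, E=1, F=2, G=1, H=2, I=3. No two adjacent vertices share a color.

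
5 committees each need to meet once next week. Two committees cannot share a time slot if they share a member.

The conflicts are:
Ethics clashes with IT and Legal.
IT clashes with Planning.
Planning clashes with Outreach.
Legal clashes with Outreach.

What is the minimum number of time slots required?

3

The cycle Outreach-Planning-IT-Ethics-Legal-Outreach has odd length 5, so it cannot be 2-colored; at least 3 time slots are needed.
3 time slots suffice: time slot 1 → {IT, Legal}; time slot 2 → {Ethics, Planning}; time slot 3 → {Outreach}. Each listed conflict is separated.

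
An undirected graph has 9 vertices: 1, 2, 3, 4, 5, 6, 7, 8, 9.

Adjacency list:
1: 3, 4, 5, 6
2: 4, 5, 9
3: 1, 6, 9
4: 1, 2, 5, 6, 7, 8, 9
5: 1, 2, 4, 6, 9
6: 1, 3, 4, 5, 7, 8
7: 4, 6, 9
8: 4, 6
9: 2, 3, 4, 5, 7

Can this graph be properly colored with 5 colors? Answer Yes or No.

Yes

The chromatic number is 4. 2, 4, 5, 9 form a clique, so at least 4 colors are needed.
4 colors suffice: color a → {3, 4}; color b → {6, 9}; color c → {5, 7, 8}; color d → {1, 2}.
Since 5 ≥ 4, a proper 5-coloring certainly exists.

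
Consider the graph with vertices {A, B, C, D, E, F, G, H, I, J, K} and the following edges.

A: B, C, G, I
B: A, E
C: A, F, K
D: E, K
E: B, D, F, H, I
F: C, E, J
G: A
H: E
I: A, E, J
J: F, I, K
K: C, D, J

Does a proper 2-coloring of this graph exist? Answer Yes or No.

The cycle J-K-D-E-I-J has odd length 5, so it cannot be 2-colored; at least 3 colors are needed.
So 2 colors are not enough.

No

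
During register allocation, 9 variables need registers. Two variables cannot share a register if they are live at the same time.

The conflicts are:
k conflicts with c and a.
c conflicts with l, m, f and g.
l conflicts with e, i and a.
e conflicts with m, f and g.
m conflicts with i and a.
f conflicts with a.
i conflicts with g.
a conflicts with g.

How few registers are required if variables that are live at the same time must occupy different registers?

2

c and f conflict, so at least 2 registers are needed.
2 registers suffice: register 1 → {c, e, i, a}; register 2 → {k, l, m, f, g}. No two conflicting variables share a register.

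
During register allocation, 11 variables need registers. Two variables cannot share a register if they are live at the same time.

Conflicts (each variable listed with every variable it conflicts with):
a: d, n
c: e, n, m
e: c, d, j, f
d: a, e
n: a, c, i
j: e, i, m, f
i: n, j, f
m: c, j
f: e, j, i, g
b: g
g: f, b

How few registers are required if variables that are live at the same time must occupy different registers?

e, j, f pairwise conflict, so at least 3 registers are needed.
3 registers suffice: register 1 → {c, d, f, b}; register 2 → {a, e, i, m, g}; register 3 → {n, j}. No two conflicting variables share a register.

3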